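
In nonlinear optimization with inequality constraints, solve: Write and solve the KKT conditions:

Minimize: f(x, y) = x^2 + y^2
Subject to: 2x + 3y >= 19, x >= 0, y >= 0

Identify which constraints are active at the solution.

KKT conditions for min x^2 + y^2 s.t. 2x + 3y >= 19, x >= 0, y >= 0:
Stationarity: 2x = mu*2 + mu_x, 2y = mu*3 + mu_y, with mu, mu_x, mu_y >= 0
Complementary slackness: mu*(2x + 3y - 19) = 0, mu_x*x = 0, mu_y*y = 0
(0, 0) is infeasible (2*0 + 3*0 < 19), so if mu = 0 stationarity would force x = mu_x/2 >= 0, y = mu_y/2 >= 0 with mu_x*x = mu_y*y = 0, i.e. x = y = 0: contradiction. Hence mu > 0 and 2x + 3y = 19 is active.
Try x > 0, y > 0 (so mu_x = mu_y = 0): x = 2*mu/2, y = 3*mu/2
Substitute: 2*(2*mu/2) + 3*(3*mu/2) = 19
  mu*13/2 = 19 => mu = 38/13
x* = 38/13 > 0, y* = 57/13 > 0, consistent with mu_x = mu_y = 0.
f is convex and the constraints are linear, so this KKT point is the global minimum.
f* = 361/13
Active constraints: 2x + 3y >= 19 (holds with equality, mu = 38/13 > 0); x >= 0 and y >= 0 are inactive (mu_x = mu_y = 0).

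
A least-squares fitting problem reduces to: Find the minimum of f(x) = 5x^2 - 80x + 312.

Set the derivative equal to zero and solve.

f(x) = 5x^2 - 80x + 312
f'(x) = 10x + (-80) = 0
x = 80/10 = 8
f(8) = -8
Since f''(x) = 10 > 0, this is a minimum.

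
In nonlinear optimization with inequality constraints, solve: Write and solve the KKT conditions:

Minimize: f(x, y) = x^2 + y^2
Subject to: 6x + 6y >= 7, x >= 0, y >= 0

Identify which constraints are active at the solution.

KKT conditions for min x^2 + y^2 s.t. 6x + 6y >= 7, x >= 0, y >= 0:
Stationarity: 2x = mu*6 + mu_x, 2y = mu*6 + mu_y, with mu, mu_x, mu_y >= 0
Complementary slackness: mu*(6x + 6y - 7) = 0, mu_x*x = 0, mu_y*y = 0
(0, 0) is infeasible (6*0 + 6*0 < 7), so if mu = 0 stationarity would force x = mu_x/2 >= 0, y = mu_y/2 >= 0 with mu_x*x = mu_y*y = 0, i.e. x = y = 0: contradiction. Hence mu > 0 and 6x + 6y = 7 is active.
Try x > 0, y > 0 (so mu_x = mu_y = 0): x = 6*mu/2, y = 6*mu/2
Substitute: 6*(6*mu/2) + 6*(6*mu/2) = 7
  mu*72/2 = 7 => mu = 7/36
x* = 7/12 > 0, y* = 7/12 > 0, consistent with mu_x = mu_y = 0.
f is convex and the constraints are linear, so this KKT point is the global minimum.
f* = 49/72
Active constraints: 6x + 6y >= 7 (holds with equality, mu = 7/36 > 0); x >= 0 and y >= 0 are inactive (mu_x = mu_y = 0).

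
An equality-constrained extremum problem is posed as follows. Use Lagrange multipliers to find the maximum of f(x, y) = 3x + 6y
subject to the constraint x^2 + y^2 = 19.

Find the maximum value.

Set up Lagrange conditions: grad f = lambda * grad g
  3 = 2*lambda*x
  6 = 2*lambda*y
From these: x/y = 3/6, so x = 3t, y = 6t for some t.
Substitute into constraint: (3t)^2 + (6t)^2 = 19
  t^2 * 45 = 19
  t = sqrt(19/45)
Maximum = 3*x + 6*y = (3^2 + 6^2)*t = 45 * sqrt(19/45) = sqrt(855)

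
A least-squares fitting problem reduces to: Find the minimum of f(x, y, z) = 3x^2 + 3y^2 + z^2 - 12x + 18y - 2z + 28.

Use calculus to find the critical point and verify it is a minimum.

f(x,y,z) = 3x^2 + 3y^2 + z^2 - 12x + 18y - 2z + 28
df/dx = 6x + (-12) = 0 => x = 2
df/dy = 6y + (18) = 0 => y = -3
df/dz = 2z + (-2) = 0 => z = 1
f(2,-3,1) = 3*(2)^2 + 3*(-3)^2 + 1*(1)^2 + -12*(2) + 18*(-3) + -2*(1) + 28 = -12
Hessian is diagonal with entries 6, 6, 2 > 0, confirmed minimum.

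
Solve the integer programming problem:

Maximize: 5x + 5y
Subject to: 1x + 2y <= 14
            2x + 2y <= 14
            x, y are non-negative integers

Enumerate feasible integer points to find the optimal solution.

Constraint 1: 1x + 2y <= 14
Constraint 2: 2x + 2y <= 14
Feasible x range (need y >= 0): 0 <= x <= min(14/1, 14/2) => x in {0, ..., 7}.
Enumerate feasible integer points row by row (the coefficient of y is 5 > 0, so for each x the largest feasible y gives the best value):
  x = 0: y <= min((14 - 1*0)/2, (14 - 2*0)/2) => y in {0, ..., 7}; best 5*0 + 5*7 = 35
  x = 1: y <= min((14 - 1*1)/2, (14 - 2*1)/2) => y in {0, ..., 6}; best 5*1 + 5*6 = 35
  x = 2: y <= min((14 - 1*2)/2, (14 - 2*2)/2) => y in {0, ..., 5}; best 5*2 + 5*5 = 35
  x = 3: y <= min((14 - 1*3)/2, (14 - 2*3)/2) => y in {0, ..., 4}; best 5*3 + 5*4 = 35
  x = 4: y <= min((14 - 1*4)/2, (14 - 2*4)/2) => y in {0, ..., 3}; best 5*4 + 5*3 = 35
  x = 5: y <= min((14 - 1*5)/2, (14 - 2*5)/2) => y in {0, ..., 2}; best 5*5 + 5*2 = 35
  x = 6: y <= min((14 - 1*6)/2, (14 - 2*6)/2) => y in {0, ..., 1}; best 5*6 + 5*1 = 35
  x = 7: y <= min((14 - 1*7)/2, (14 - 2*7)/2) => y in {0}; best 5*7 + 5*0 = 35
The maximum 5x + 5y = 35 is achieved at x = 0, y = 7.
(The same value 35 is also attained at (1, 6), (2, 5), (3, 4), (4, 3), (5, 2), (6, 1), (7, 0).)
Check: 1*0 + 2*7 = 14 <= 14 and 2*0 + 2*7 = 14 <= 14.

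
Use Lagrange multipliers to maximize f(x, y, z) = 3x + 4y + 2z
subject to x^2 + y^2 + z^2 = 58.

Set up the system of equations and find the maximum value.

Lagrange conditions: 3 = 2*lambda*x, 4 = 2*lambda*y, 2 = 2*lambda*z
So x:3 = y:4 = z:2, i.e. x = 3t, y = 4t, z = 2t
Constraint: t^2*(3^2 + 4^2 + 2^2) = 58
  t^2 * 29 = 58  =>  t = sqrt(2)
Maximum = 3*3t + 4*4t + 2*2t = 29*sqrt(2) = sqrt(1682)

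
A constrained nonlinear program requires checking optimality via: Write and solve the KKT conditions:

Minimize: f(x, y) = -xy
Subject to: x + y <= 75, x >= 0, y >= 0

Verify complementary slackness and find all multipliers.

Problem: min -xy s.t. x + y <= 75 (multiplier lambda), x >= 0 (mu_x), y >= 0 (mu_y)
KKT stationarity: -y + lambda - mu_x = 0, -x + lambda - mu_y = 0, with lambda, mu_x, mu_y >= 0
Complementary slackness: lambda*(x + y - 75) = 0, mu_x*x = 0, mu_y*y = 0
If lambda = 0: y = -mu_x <= 0 and x = -mu_y <= 0 force x = y = 0 with f = 0; but x = y = 75/2 is feasible with f = -5625/4 < 0, so this is not the minimum. Hence lambda > 0 and x + y = 75.
Try x > 0, y > 0 (so mu_x = mu_y = 0): y = lambda, x = lambda => x = y = lambda
x + y = 75 => 2*lambda = 75 => lambda = 75/2
x* = y* = 75/2 > 0, consistent with mu_x = mu_y = 0.
(Any feasible point with x = 0 or y = 0 has f = 0 > -5625/4, so the minimum is not on those boundaries.)
min(-xy) = -5625/4 (i.e. max xy = 5625/4)
Multipliers: lambda = 75/2, mu_x = 0, mu_y = 0
Complementary slackness: lambda*(x + y - 75) = 75/2*(75/2 + 75/2 - 75) = 0, mu_x*x = 0*75/2 = 0, mu_y*y = 0*75/2 = 0. Satisfied.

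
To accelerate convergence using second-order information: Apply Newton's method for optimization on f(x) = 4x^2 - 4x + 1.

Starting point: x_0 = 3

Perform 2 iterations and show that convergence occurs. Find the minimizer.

f(x) = 4x^2 - 4x + 1, f'(x) = 8x + (-4), f''(x) = 8
Step 1: f'(3) = 20, x_1 = 3 - 20/8 = 1/2
Step 2: f'(1/2) = 0, x_2 = 1/2 (converged)
Newton's method converges in 1 step for quadratics.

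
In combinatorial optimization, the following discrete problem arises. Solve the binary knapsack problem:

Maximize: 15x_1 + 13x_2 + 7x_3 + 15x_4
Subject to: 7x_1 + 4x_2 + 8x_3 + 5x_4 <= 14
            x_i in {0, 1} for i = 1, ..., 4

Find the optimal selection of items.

Items: item 1 (v=15, w=7), item 2 (v=13, w=4), item 3 (v=7, w=8), item 4 (v=15, w=5)
Capacity: 14
Checking all 16 subsets (w = total weight, v = total value):
  {}: w = 0, v = 0
  {1}: w = 7, v = 15
  {2}: w = 4, v = 13
  {3}: w = 8, v = 7
  {4}: w = 5, v = 15
  {1, 2}: w = 11, v = 28
  {1, 3}: w = 15 > 14, infeasible
  {1, 4}: w = 12, v = 30
  {2, 3}: w = 12, v = 20
  {2, 4}: w = 9, v = 28
  {3, 4}: w = 13, v = 22
  {1, 2, 3}: w = 19 > 14, infeasible
  {1, 2, 4}: w = 16 > 14, infeasible
  {1, 3, 4}: w = 20 > 14, infeasible
  {2, 3, 4}: w = 17 > 14, infeasible
  {1, 2, 3, 4}: w = 24 > 14, infeasible
Best feasible subset: items [1, 4]
Total weight: 12 <= 14, total value: 30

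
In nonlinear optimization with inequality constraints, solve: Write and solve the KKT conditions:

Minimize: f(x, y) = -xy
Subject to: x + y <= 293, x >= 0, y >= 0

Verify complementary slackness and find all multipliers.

Problem: min -xy s.t. x + y <= 293 (multiplier lambda), x >= 0 (mu_x), y >= 0 (mu_y)
KKT stationarity: -y + lambda - mu_x = 0, -x + lambda - mu_y = 0, with lambda, mu_x, mu_y >= 0
Complementary slackness: lambda*(x + y - 293) = 0, mu_x*x = 0, mu_y*y = 0
If lambda = 0: y = -mu_x <= 0 and x = -mu_y <= 0 force x = y = 0 with f = 0; but x = y = 293/2 is feasible with f = -85849/4 < 0, so this is not the minimum. Hence lambda > 0 and x + y = 293.
Try x > 0, y > 0 (so mu_x = mu_y = 0): y = lambda, x = lambda => x = y = lambda
x + y = 293 => 2*lambda = 293 => lambda = 293/2
x* = y* = 293/2 > 0, consistent with mu_x = mu_y = 0.
(Any feasible point with x = 0 or y = 0 has f = 0 > -85849/4, so the minimum is not on those boundaries.)
min(-xy) = -85849/4 (i.e. max xy = 85849/4)
Multipliers: lambda = 293/2, mu_x = 0, mu_y = 0
Complementary slackness: lambda*(x + y - 293) = 293/2*(293/2 + 293/2 - 293) = 0, mu_x*x = 0*293/2 = 0, mu_y*y = 0*293/2 = 0. Satisfied.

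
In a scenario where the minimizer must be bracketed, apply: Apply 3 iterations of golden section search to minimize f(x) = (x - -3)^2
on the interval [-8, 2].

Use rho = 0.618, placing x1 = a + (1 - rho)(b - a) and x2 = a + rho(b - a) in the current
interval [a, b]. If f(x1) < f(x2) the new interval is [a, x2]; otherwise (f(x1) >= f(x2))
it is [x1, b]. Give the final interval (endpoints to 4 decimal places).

Golden section search for min of f(x) = (x - -3)^2 on [-8, 2].
Each step: x1 = a + (1 - rho)(b - a), x2 = a + rho(b - a); if f(x1) < f(x2) keep [a, x2], otherwise keep [x1, b].
Step 1: [-8.0000, 2.0000], x1=-4.1800 (f=1.3924), x2=-1.8200 (f=1.3924); f(x1) = f(x2) (tie, not '<') => keep [-4.1800, 2.0000]
Step 2: [-4.1800, 2.0000], x1=-1.8192 (f=1.3942), x2=-0.3608 (f=6.9656); f(x1) < f(x2) => keep [-4.1800, -0.3608]
Step 3: [-4.1800, -0.3608], x1=-2.7211 (f=0.0778), x2=-1.8197 (f=1.3931); f(x1) < f(x2) => keep [-4.1800, -1.8197]
Final interval: [-4.1800, -1.8197]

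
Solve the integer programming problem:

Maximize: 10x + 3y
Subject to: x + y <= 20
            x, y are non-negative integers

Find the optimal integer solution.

Objective: 10x + 3y, constraint: x + y <= 20
Coefficient of x is 10 >= coefficient of y is 3, so allocate the entire budget to x.
Optimal: x = 20, y = 0, value = 200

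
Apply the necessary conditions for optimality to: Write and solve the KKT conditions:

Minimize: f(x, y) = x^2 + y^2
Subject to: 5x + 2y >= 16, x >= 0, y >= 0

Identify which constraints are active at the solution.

KKT conditions for min x^2 + y^2 s.t. 5x + 2y >= 16, x >= 0, y >= 0:
Stationarity: 2x = mu*5 + mu_x, 2y = mu*2 + mu_y, with mu, mu_x, mu_y >= 0
Complementary slackness: mu*(5x + 2y - 16) = 0, mu_x*x = 0, mu_y*y = 0
(0, 0) is infeasible (5*0 + 2*0 < 16), so if mu = 0 stationarity would force x = mu_x/2 >= 0, y = mu_y/2 >= 0 with mu_x*x = mu_y*y = 0, i.e. x = y = 0: contradiction. Hence mu > 0 and 5x + 2y = 16 is active.
Try x > 0, y > 0 (so mu_x = mu_y = 0): x = 5*mu/2, y = 2*mu/2
Substitute: 5*(5*mu/2) + 2*(2*mu/2) = 16
  mu*29/2 = 16 => mu = 32/29
x* = 80/29 > 0, y* = 32/29 > 0, consistent with mu_x = mu_y = 0.
f is convex and the constraints are linear, so this KKT point is the global minimum.
f* = 256/29
Active constraints: 5x + 2y >= 16 (holds with equality, mu = 32/29 > 0); x >= 0 and y >= 0 are inactive (mu_x = mu_y = 0).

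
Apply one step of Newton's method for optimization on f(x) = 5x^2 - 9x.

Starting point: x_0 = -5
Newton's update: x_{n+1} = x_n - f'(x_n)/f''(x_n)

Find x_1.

f(x) = 5x^2 - 9x
f'(x) = 10x + (-9), f''(x) = 10
Newton step: x_1 = x_0 - f'(x_0)/f''(x_0)
f'(-5) = -59
x_1 = -5 - -59/10 = 9/10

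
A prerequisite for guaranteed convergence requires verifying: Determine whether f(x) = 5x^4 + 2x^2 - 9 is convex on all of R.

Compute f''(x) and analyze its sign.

f(x) = 5x^4 + 2x^2 - 9
f'(x) = 20x^3 + 4x
f''(x) = 60x^2 + 4
f''(x) = 60x^2 + 4 >= 4 > 0 for all x
Therefore, f is convex on R.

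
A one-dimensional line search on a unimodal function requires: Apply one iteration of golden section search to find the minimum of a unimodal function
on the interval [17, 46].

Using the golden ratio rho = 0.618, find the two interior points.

Golden section search on [17, 46].
Golden ratio rho = 0.618 (approx).
Interior points:
  x_1 = 17 + (1-0.618)*29 = 28.0780
  x_2 = 17 + 0.618*29 = 34.9220
Compare f(x_1) and f(x_2) to determine which subinterval to keep.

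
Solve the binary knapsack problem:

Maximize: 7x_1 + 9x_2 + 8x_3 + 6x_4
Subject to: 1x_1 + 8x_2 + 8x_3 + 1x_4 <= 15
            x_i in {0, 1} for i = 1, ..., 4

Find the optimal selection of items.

Items: item 1 (v=7, w=1), item 2 (v=9, w=8), item 3 (v=8, w=8), item 4 (v=6, w=1)
Capacity: 15
Checking all 16 subsets (w = total weight, v = total value):
  {}: w = 0, v = 0
  {1}: w = 1, v = 7
  {2}: w = 8, v = 9
  {3}: w = 8, v = 8
  {4}: w = 1, v = 6
  {1, 2}: w = 9, v = 16
  {1, 3}: w = 9, v = 15
  {1, 4}: w = 2, v = 13
  {2, 3}: w = 16 > 15, infeasible
  {2, 4}: w = 9, v = 15
  {3, 4}: w = 9, v = 14
  {1, 2, 3}: w = 17 > 15, infeasible
  {1, 2, 4}: w = 10, v = 22
  {1, 3, 4}: w = 10, v = 21
  {2, 3, 4}: w = 17 > 15, infeasible
  {1, 2, 3, 4}: w = 18 > 15, infeasible
Best feasible subset: items [1, 2, 4]
Total weight: 10 <= 15, total value: 22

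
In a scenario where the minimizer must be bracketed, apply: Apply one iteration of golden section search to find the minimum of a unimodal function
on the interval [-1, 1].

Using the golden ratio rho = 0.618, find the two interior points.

Golden section search on [-1, 1].
Golden ratio rho = 0.618 (approx).
Interior points:
  x_1 = -1 + (1-0.618)*2 = -0.2360
  x_2 = -1 + 0.618*2 = 0.2360
Compare f(x_1) and f(x_2) to determine which subinterval to keep.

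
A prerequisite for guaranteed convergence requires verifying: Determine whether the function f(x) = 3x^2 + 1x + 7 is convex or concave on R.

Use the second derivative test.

f(x) = 3x^2 + 1x + 7
f'(x) = 6x + 1
f''(x) = 6
Since f''(x) = 6 > 0 for all x, f is convex on R.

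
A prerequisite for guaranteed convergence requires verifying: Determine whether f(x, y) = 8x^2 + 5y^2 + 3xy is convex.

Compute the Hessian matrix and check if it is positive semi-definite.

f(x,y) = 8x^2 + 5y^2 + 3xy
Hessian H = [[16, 3], [3, 10]]
trace(H) = 26, det(H) = 151
Eigenvalues: (26 +/- sqrt(72)) / 2 = 17.24, 8.757
Since both eigenvalues > 0, f is convex.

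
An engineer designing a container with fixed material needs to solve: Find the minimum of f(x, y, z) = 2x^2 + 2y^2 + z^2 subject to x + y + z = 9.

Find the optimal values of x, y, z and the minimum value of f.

Using Lagrange multipliers on f = 2x^2 + 2y^2 + z^2 with constraint x + y + z = 9:
Conditions: 2*2*x = lambda, 2*2*y = lambda, 2*1*z = lambda
So x = lambda/4, y = lambda/4, z = lambda/2
Substituting into constraint: lambda * (1) = 9
lambda = 9
x = 9/4, y = 9/4, z = 9/2
Minimum value = 81/2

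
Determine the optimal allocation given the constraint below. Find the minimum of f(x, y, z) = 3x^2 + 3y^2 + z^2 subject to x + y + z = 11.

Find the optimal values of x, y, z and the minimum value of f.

Using Lagrange multipliers on f = 3x^2 + 3y^2 + z^2 with constraint x + y + z = 11:
Conditions: 2*3*x = lambda, 2*3*y = lambda, 2*1*z = lambda
So x = lambda/6, y = lambda/6, z = lambda/2
Substituting into constraint: lambda * (5/6) = 11
lambda = 66/5
x = 11/5, y = 11/5, z = 33/5
Minimum value = 363/5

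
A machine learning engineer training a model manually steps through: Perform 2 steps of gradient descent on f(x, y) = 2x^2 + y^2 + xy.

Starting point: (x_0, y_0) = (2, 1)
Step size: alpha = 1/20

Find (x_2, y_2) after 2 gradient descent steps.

f(x,y) = 2x^2 + y^2 + xy
grad_x = 4x + 1y, grad_y = 2y + 1x
Step 1: grad = (9, 4), (31/20, 4/5)
Step 2: grad = (7, 63/20), (6/5, 257/400)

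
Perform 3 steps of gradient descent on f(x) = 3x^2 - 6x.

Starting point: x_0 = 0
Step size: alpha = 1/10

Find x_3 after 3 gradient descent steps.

f(x) = 3x^2 - 6x, f'(x) = 6x + (-6)
Step 1: f'(0) = -6, x_1 = 0 - 1/10 * -6 = 3/5
Step 2: f'(3/5) = -12/5, x_2 = 3/5 - 1/10 * -12/5 = 21/25
Step 3: f'(21/25) = -24/25, x_3 = 21/25 - 1/10 * -24/25 = 117/125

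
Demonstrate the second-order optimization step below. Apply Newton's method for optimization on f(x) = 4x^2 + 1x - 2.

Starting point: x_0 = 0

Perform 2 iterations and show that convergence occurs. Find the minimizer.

f(x) = 4x^2 + 1x - 2, f'(x) = 8x + (1), f''(x) = 8
Step 1: f'(0) = 1, x_1 = 0 - 1/8 = -1/8
Step 2: f'(-1/8) = 0, x_2 = -1/8 (converged)
Newton's method converges in 1 step for quadratics.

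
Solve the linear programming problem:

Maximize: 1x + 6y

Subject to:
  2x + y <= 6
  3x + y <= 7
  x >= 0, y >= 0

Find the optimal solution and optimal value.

Feasible vertices: (0, 0), (0, 6), (1, 4), (7/3, 0)
Objective 1x + 6y at each:
  (0, 0): 0
  (0, 6): 36
  (1, 4): 25
  (7/3, 0): 7/3
Maximum is 36 at (0, 6).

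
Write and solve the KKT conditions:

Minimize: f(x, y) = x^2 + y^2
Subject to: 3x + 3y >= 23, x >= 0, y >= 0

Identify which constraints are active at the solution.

KKT conditions for min x^2 + y^2 s.t. 3x + 3y >= 23, x >= 0, y >= 0:
Stationarity: 2x = mu*3 + mu_x, 2y = mu*3 + mu_y, with mu, mu_x, mu_y >= 0
Complementary slackness: mu*(3x + 3y - 23) = 0, mu_x*x = 0, mu_y*y = 0
(0, 0) is infeasible (3*0 + 3*0 < 23), so if mu = 0 stationarity would force x = mu_x/2 >= 0, y = mu_y/2 >= 0 with mu_x*x = mu_y*y = 0, i.e. x = y = 0: contradiction. Hence mu > 0 and 3x + 3y = 23 is active.
Try x > 0, y > 0 (so mu_x = mu_y = 0): x = 3*mu/2, y = 3*mu/2
Substitute: 3*(3*mu/2) + 3*(3*mu/2) = 23
  mu*18/2 = 23 => mu = 23/9
x* = 23/6 > 0, y* = 23/6 > 0, consistent with mu_x = mu_y = 0.
f is convex and the constraints are linear, so this KKT point is the global minimum.
f* = 529/18
Active constraints: 3x + 3y >= 23 (holds with equality, mu = 23/9 > 0); x >= 0 and y >= 0 are inactive (mu_x = mu_y = 0).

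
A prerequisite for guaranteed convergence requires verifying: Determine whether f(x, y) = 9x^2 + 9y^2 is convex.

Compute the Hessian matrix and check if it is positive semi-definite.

f(x,y) = 9x^2 + 9y^2
Hessian H = [[18, 0], [0, 18]]
trace(H) = 36, det(H) = 324
Eigenvalues: (36 +/- sqrt(0)) / 2 = 18, 18
Since both eigenvalues > 0, f is convex.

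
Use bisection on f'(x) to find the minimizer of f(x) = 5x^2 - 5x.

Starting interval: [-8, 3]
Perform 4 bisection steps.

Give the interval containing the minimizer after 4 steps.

Finding critical point of f(x) = 5x^2 - 5x using bisection on f'(x) = 10x + -5.
f'(x) = 0 when x = 1/2.
Starting interval: [-8, 3]
Step 1: mid = -5/2, f'(mid) = -30, new interval = [-5/2, 3]
Step 2: mid = 1/4, f'(mid) = -5/2, new interval = [1/4, 3]
Step 3: mid = 13/8, f'(mid) = 45/4, new interval = [1/4, 13/8]
Step 4: mid = 15/16, f'(mid) = 35/8, new interval = [1/4, 15/16]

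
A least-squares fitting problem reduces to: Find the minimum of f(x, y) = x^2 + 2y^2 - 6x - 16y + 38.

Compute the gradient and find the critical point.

f(x,y) = x^2 + 2y^2 - 6x - 16y + 38
df/dx = 2x + (-6) = 0  =>  x = 3
df/dy = 4y + (-16) = 0  =>  y = 4
f(3, 4) = 1*(3)^2 + 2*(4)^2 + -6*(3) + -16*(4) + 38 = -3
Hessian is diagonal with entries 2, 4 > 0, so this is a minimum.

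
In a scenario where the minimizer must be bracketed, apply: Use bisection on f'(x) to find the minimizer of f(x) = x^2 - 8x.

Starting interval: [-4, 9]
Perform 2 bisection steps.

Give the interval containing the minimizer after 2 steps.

Finding critical point of f(x) = x^2 - 8x using bisection on f'(x) = 2x + -8.
f'(x) = 0 when x = 4.
Starting interval: [-4, 9]
Step 1: mid = 5/2, f'(mid) = -3, new interval = [5/2, 9]
Step 2: mid = 23/4, f'(mid) = 7/2, new interval = [5/2, 23/4]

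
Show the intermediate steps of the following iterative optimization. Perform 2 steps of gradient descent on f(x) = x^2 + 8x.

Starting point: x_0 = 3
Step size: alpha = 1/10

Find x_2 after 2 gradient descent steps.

f(x) = x^2 + 8x, f'(x) = 2x + (8)
Step 1: f'(3) = 14, x_1 = 3 - 1/10 * 14 = 8/5
Step 2: f'(8/5) = 56/5, x_2 = 8/5 - 1/10 * 56/5 = 12/25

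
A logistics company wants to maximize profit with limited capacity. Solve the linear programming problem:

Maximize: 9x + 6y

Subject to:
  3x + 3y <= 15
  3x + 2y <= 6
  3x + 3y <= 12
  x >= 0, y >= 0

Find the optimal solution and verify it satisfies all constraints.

Feasible vertices: (0, 0), (0, 3), (2, 0)
Objective 9x + 6y at each vertex:
  (0, 0): 0
  (0, 3): 18
  (2, 0): 18
Maximum is 18 at (0, 3).
Verify constraints at (x, y) = (0, 3):
  3*0 + 3*3 = 9 <= 15
  3*0 + 2*3 = 6 <= 6 (active)
  3*0 + 3*3 = 9 <= 12
  x = 0 >= 0, y = 3 >= 0. All constraints satisfied.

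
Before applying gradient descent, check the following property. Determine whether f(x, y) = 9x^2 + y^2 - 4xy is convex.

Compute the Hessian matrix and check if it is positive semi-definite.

f(x,y) = 9x^2 + y^2 - 4xy
Hessian H = [[18, -4], [-4, 2]]
trace(H) = 20, det(H) = 20
Eigenvalues: (20 +/- sqrt(320)) / 2 = 18.94, 1.056
Since both eigenvalues > 0, f is convex.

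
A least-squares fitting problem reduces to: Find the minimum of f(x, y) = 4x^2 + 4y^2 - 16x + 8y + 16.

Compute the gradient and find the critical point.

f(x,y) = 4x^2 + 4y^2 - 16x + 8y + 16
df/dx = 8x + (-16) = 0  =>  x = 2
df/dy = 8y + (8) = 0  =>  y = -1
f(2, -1) = 4*(2)^2 + 4*(-1)^2 + -16*(2) + 8*(-1) + 16 = -4
Hessian is diagonal with entries 8, 8 > 0, so this is a minimum.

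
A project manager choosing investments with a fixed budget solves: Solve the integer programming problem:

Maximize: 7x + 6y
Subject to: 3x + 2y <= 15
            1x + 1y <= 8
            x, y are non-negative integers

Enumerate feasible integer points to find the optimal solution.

Constraint 1: 3x + 2y <= 15
Constraint 2: 1x + 1y <= 8
Feasible x range (need y >= 0): 0 <= x <= min(15/3, 8/1) => x in {0, ..., 5}.
Enumerate feasible integer points row by row (the coefficient of y is 6 > 0, so for each x the largest feasible y gives the best value):
  x = 0: y <= min((15 - 3*0)/2, (8 - 1*0)/1) => y in {0, ..., 7}; best 7*0 + 6*7 = 42
  x = 1: y <= min((15 - 3*1)/2, (8 - 1*1)/1) => y in {0, ..., 6}; best 7*1 + 6*6 = 43
  x = 2: y <= min((15 - 3*2)/2, (8 - 1*2)/1) => y in {0, ..., 4}; best 7*2 + 6*4 = 38
  x = 3: y <= min((15 - 3*3)/2, (8 - 1*3)/1) => y in {0, ..., 3}; best 7*3 + 6*3 = 39
  x = 4: y <= min((15 - 3*4)/2, (8 - 1*4)/1) => y in {0, ..., 1}; best 7*4 + 6*1 = 34
  x = 5: y <= min((15 - 3*5)/2, (8 - 1*5)/1) => y in {0}; best 7*5 + 6*0 = 35
The maximum 7x + 6y = 43 is achieved at x = 1, y = 6.
Check: 3*1 + 2*6 = 15 <= 15 and 1*1 + 1*6 = 7 <= 8.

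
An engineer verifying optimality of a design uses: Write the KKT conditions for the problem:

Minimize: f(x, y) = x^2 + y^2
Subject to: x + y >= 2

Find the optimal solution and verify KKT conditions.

KKT conditions for min x^2 + y^2 s.t. x + y >= 2:
Stationarity: 2x = mu, 2y = mu
So x = y = mu/2.
Complementary slackness: mu*(x + y - 2) = 0
Primal feasibility: x + y >= 2; dual feasibility: mu >= 0
If mu = 0 then x = y = 0, but 0 + 0 < 2 is infeasible, so the constraint is active.
Constraint active: x + y = 2*(mu/2) = 2 => mu = 2
x = y = 1, f = 2
Verify: stationarity 2*1 = 2 = mu; primal 1 + 1 = 2 >= 2; dual mu = 2 >= 0; complementary slackness 2*(2 - 2) = 0. All KKT conditions hold.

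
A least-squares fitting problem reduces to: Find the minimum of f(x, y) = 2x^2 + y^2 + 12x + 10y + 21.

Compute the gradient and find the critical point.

f(x,y) = 2x^2 + y^2 + 12x + 10y + 21
df/dx = 4x + (12) = 0  =>  x = -3
df/dy = 2y + (10) = 0  =>  y = -5
f(-3, -5) = 2*(-3)^2 + 1*(-5)^2 + 12*(-3) + 10*(-5) + 21 = -22
Hessian is diagonal with entries 4, 2 > 0, so this is a minimum.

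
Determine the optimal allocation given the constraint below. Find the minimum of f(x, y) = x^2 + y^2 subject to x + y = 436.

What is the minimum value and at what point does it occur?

Substitute y = 436 - x into f(x,y) = x^2 + y^2:
g(x) = x^2 + (436 - x)^2 = 2x^2 - 872x + 190096
g'(x) = 4x - 872 = 0  =>  x = 218
y = 436 - 218 = 218
Minimum value = 218^2 + 218^2 = 95048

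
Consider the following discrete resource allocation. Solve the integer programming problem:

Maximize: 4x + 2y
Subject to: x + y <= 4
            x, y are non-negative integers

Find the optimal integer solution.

Objective: 4x + 2y, constraint: x + y <= 4
Coefficient of x is 4 >= coefficient of y is 2, so allocate the entire budget to x.
Optimal: x = 4, y = 0, value = 16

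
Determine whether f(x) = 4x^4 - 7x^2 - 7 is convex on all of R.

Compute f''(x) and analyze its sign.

f(x) = 4x^4 - 7x^2 - 7
f'(x) = 16x^3 + -14x
f''(x) = 48x^2 + -14
f''(0) = -14 < 0, so not convex near x = 0
Therefore, f is not globally convex on R.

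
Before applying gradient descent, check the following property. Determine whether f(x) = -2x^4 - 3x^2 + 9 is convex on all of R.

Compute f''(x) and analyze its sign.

f(x) = -2x^4 - 3x^2 + 9
f'(x) = -8x^3 + -6x
f''(x) = -24x^2 + -6
f''(x) = -24x^2 + -6 <= -6 < 0 for all x
Therefore, f is concave on R.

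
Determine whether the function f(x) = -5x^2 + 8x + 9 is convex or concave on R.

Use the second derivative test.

f(x) = -5x^2 + 8x + 9
f'(x) = -10x + 8
f''(x) = -10
Since f''(x) = -10 < 0 for all x, f is concave on R.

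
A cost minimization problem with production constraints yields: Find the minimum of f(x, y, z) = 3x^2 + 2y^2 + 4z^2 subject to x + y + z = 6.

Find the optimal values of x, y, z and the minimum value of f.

Using Lagrange multipliers on f = 3x^2 + 2y^2 + 4z^2 with constraint x + y + z = 6:
Conditions: 2*3*x = lambda, 2*2*y = lambda, 2*4*z = lambda
So x = lambda/6, y = lambda/4, z = lambda/8
Substituting into constraint: lambda * (13/24) = 6
lambda = 144/13
x = 24/13, y = 36/13, z = 18/13
Minimum value = 432/13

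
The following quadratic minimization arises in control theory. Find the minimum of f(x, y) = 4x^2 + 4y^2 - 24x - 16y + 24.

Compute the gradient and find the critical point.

f(x,y) = 4x^2 + 4y^2 - 24x - 16y + 24
df/dx = 8x + (-24) = 0  =>  x = 3
df/dy = 8y + (-16) = 0  =>  y = 2
f(3, 2) = 4*(3)^2 + 4*(2)^2 + -24*(3) + -16*(2) + 24 = -28
Hessian is diagonal with entries 8, 8 > 0, so this is a minimum.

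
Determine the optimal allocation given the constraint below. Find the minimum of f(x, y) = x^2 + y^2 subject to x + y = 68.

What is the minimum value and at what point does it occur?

Substitute y = 68 - x into f(x,y) = x^2 + y^2:
g(x) = x^2 + (68 - x)^2 = 2x^2 - 136x + 4624
g'(x) = 4x - 136 = 0  =>  x = 34
y = 68 - 34 = 34
Minimum value = 34^2 + 34^2 = 2312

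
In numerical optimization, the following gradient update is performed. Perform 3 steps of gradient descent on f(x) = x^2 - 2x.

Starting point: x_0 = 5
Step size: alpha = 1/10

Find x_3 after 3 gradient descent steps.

f(x) = x^2 - 2x, f'(x) = 2x + (-2)
Step 1: f'(5) = 8, x_1 = 5 - 1/10 * 8 = 21/5
Step 2: f'(21/5) = 32/5, x_2 = 21/5 - 1/10 * 32/5 = 89/25
Step 3: f'(89/25) = 128/25, x_3 = 89/25 - 1/10 * 128/25 = 381/125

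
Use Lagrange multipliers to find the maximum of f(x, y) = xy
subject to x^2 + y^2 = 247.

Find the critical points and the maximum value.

Lagrange conditions: y = 2*lambda*x and x = 2*lambda*y
If x = 0 then y = 0, violating the constraint, so x, y != 0.
Dividing: y/x = x/y => x^2 = y^2 => y = x or y = -x
Constraint: 2x^2 = 247 => x^2 = 247/2 => x = +/-sqrt(247/2)
Critical points: (sqrt(247/2), sqrt(247/2)), (-sqrt(247/2), -sqrt(247/2)), (sqrt(247/2), -sqrt(247/2)), (-sqrt(247/2), sqrt(247/2))
  y = x:  xy = x^2 = 247/2  at (sqrt(247/2), sqrt(247/2)) and (-sqrt(247/2), -sqrt(247/2))
  y = -x: xy = -x^2 = -247/2 at (sqrt(247/2), -sqrt(247/2)) and (-sqrt(247/2), sqrt(247/2))
Maximum xy = 247/2 at (sqrt(247/2), sqrt(247/2)) and (-sqrt(247/2), -sqrt(247/2))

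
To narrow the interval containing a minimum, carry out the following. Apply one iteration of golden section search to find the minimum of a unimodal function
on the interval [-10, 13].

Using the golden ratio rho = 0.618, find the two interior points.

Golden section search on [-10, 13].
Golden ratio rho = 0.618 (approx).
Interior points:
  x_1 = -10 + (1-0.618)*23 = -1.2140
  x_2 = -10 + 0.618*23 = 4.2140
Compare f(x_1) and f(x_2) to determine which subinterval to keep.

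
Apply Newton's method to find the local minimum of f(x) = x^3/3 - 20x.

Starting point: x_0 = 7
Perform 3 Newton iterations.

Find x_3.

f(x) = x^3/3 - 20x
f'(x) = x^2 - 20, f''(x) = 2x
Newton update: x_{n+1} = x_n - (x_n^2 - 20)/(2*x_n)
Step 1: x_0 = 7, f'=29, f''=14, x_1 = 69/14
Step 2: x_1 = 69/14, f'=841/196, f''=69/7, x_2 = 8681/1932
Step 3: x_2 = 8681/1932, f'=707281/3732624, f''=8681/966, x_3 = 150012241/33543384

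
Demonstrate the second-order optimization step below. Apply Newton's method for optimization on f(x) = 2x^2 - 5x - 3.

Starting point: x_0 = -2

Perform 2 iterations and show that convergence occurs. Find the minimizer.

f(x) = 2x^2 - 5x - 3, f'(x) = 4x + (-5), f''(x) = 4
Step 1: f'(-2) = -13, x_1 = -2 - -13/4 = 5/4
Step 2: f'(5/4) = 0, x_2 = 5/4 (converged)
Newton's method converges in 1 step for quadratics.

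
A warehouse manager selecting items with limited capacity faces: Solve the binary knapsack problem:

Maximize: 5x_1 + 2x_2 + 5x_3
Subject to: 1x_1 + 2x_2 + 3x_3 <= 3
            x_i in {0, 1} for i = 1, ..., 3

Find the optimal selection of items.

Items: item 1 (v=5, w=1), item 2 (v=2, w=2), item 3 (v=5, w=3)
Capacity: 3
Checking all 8 subsets (w = total weight, v = total value):
  {}: w = 0, v = 0
  {1}: w = 1, v = 5
  {2}: w = 2, v = 2
  {3}: w = 3, v = 5
  {1, 2}: w = 3, v = 7
  {1, 3}: w = 4 > 3, infeasible
  {2, 3}: w = 5 > 3, infeasible
  {1, 2, 3}: w = 6 > 3, infeasible
Best feasible subset: items [1, 2]
Total weight: 3 <= 3, total value: 7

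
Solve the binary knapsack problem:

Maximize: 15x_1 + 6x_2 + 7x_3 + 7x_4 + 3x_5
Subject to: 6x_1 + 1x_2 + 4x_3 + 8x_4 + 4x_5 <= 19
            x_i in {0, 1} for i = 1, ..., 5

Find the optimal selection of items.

Items: item 1 (v=15, w=6), item 2 (v=6, w=1), item 3 (v=7, w=4), item 4 (v=7, w=8), item 5 (v=3, w=4)
Capacity: 19
Checking all 32 subsets (w = total weight, v = total value):
  {}: w = 0, v = 0
  {1}: w = 6, v = 15
  {2}: w = 1, v = 6
  {3}: w = 4, v = 7
  {4}: w = 8, v = 7
  {5}: w = 4, v = 3
  {1, 2}: w = 7, v = 21
  {1, 3}: w = 10, v = 22
  {1, 4}: w = 14, v = 22
  {1, 5}: w = 10, v = 18
  {2, 3}: w = 5, v = 13
  {2, 4}: w = 9, v = 13
  {2, 5}: w = 5, v = 9
  {3, 4}: w = 12, v = 14
  {3, 5}: w = 8, v = 10
  {4, 5}: w = 12, v = 10
  {1, 2, 3}: w = 11, v = 28
  {1, 2, 4}: w = 15, v = 28
  {1, 2, 5}: w = 11, v = 24
  {1, 3, 4}: w = 18, v = 29
  {1, 3, 5}: w = 14, v = 25
  {1, 4, 5}: w = 18, v = 25
  {2, 3, 4}: w = 13, v = 20
  {2, 3, 5}: w = 9, v = 16
  {2, 4, 5}: w = 13, v = 16
  {3, 4, 5}: w = 16, v = 17
  {1, 2, 3, 4}: w = 19, v = 35
  {1, 2, 3, 5}: w = 15, v = 31
  {1, 2, 4, 5}: w = 19, v = 31
  {1, 3, 4, 5}: w = 22 > 19, infeasible
  {2, 3, 4, 5}: w = 17, v = 23
  {1, 2, 3, 4, 5}: w = 23 > 19, infeasible
Best feasible subset: items [1, 2, 3, 4]
Total weight: 19 <= 19, total value: 35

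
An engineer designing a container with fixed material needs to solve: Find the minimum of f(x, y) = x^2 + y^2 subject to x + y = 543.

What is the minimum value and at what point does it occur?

Substitute y = 543 - x into f(x,y) = x^2 + y^2:
g(x) = x^2 + (543 - x)^2 = 2x^2 - 1086x + 294849
g'(x) = 4x - 1086 = 0  =>  x = 543/2
y = 543 - 543/2 = 543/2
Minimum value = (543/2)^2 + (543/2)^2 = 294849/2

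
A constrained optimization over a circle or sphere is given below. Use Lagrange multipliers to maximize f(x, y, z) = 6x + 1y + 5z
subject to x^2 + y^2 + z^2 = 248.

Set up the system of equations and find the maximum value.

Lagrange conditions: 6 = 2*lambda*x, 1 = 2*lambda*y, 5 = 2*lambda*z
So x:6 = y:1 = z:5, i.e. x = 6t, y = 1t, z = 5t
Constraint: t^2*(6^2 + 1^2 + 5^2) = 248
  t^2 * 62 = 248  =>  t = sqrt(4)
Maximum = 6*6t + 1*1t + 5*5t = 62*sqrt(4) = 124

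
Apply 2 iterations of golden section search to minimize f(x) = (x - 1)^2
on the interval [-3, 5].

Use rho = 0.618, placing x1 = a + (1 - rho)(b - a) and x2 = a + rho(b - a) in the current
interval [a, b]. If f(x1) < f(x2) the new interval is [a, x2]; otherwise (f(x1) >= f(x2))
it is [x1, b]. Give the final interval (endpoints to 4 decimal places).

Golden section search for min of f(x) = (x - 1)^2 on [-3, 5].
Each step: x1 = a + (1 - rho)(b - a), x2 = a + rho(b - a); if f(x1) < f(x2) keep [a, x2], otherwise keep [x1, b].
Step 1: [-3.0000, 5.0000], x1=0.0560 (f=0.8911), x2=1.9440 (f=0.8911); f(x1) = f(x2) (tie, not '<') => keep [0.0560, 5.0000]
Step 2: [0.0560, 5.0000], x1=1.9446 (f=0.8923), x2=3.1114 (f=4.4580); f(x1) < f(x2) => keep [0.0560, 3.1114]
Final interval: [0.0560, 3.1114]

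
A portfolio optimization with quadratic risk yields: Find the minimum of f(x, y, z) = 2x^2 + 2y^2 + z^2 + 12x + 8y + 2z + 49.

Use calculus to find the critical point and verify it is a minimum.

f(x,y,z) = 2x^2 + 2y^2 + z^2 + 12x + 8y + 2z + 49
df/dx = 4x + (12) = 0 => x = -3
df/dy = 4y + (8) = 0 => y = -2
df/dz = 2z + (2) = 0 => z = -1
f(-3,-2,-1) = 2*(-3)^2 + 2*(-2)^2 + 1*(-1)^2 + 12*(-3) + 8*(-2) + 2*(-1) + 49 = 22
Hessian is diagonal with entries 4, 4, 2 > 0, confirmed minimum.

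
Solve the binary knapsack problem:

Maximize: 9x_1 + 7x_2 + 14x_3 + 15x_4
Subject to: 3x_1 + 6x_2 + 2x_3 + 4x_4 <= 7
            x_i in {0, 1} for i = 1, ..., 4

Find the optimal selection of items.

Items: item 1 (v=9, w=3), item 2 (v=7, w=6), item 3 (v=14, w=2), item 4 (v=15, w=4)
Capacity: 7
Checking all 16 subsets (w = total weight, v = total value):
  {}: w = 0, v = 0
  {1}: w = 3, v = 9
  {2}: w = 6, v = 7
  {3}: w = 2, v = 14
  {4}: w = 4, v = 15
  {1, 2}: w = 9 > 7, infeasible
  {1, 3}: w = 5, v = 23
  {1, 4}: w = 7, v = 24
  {2, 3}: w = 8 > 7, infeasible
  {2, 4}: w = 10 > 7, infeasible
  {3, 4}: w = 6, v = 29
  {1, 2, 3}: w = 11 > 7, infeasible
  {1, 2, 4}: w = 13 > 7, infeasible
  {1, 3, 4}: w = 9 > 7, infeasible
  {2, 3, 4}: w = 12 > 7, infeasible
  {1, 2, 3, 4}: w = 15 > 7, infeasible
Best feasible subset: items [3, 4]
Total weight: 6 <= 7, total value: 29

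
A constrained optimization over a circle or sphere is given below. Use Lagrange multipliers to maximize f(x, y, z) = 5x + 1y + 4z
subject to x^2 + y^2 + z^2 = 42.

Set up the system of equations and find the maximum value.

Lagrange conditions: 5 = 2*lambda*x, 1 = 2*lambda*y, 4 = 2*lambda*z
So x:5 = y:1 = z:4, i.e. x = 5t, y = 1t, z = 4t
Constraint: t^2*(5^2 + 1^2 + 4^2) = 42
  t^2 * 42 = 42  =>  t = sqrt(1)
Maximum = 5*5t + 1*1t + 4*4t = 42*sqrt(1) = 42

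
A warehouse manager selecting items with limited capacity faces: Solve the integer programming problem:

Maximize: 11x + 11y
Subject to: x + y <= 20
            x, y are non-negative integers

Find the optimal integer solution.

Objective: 11x + 11y, constraint: x + y <= 20
Coefficient of x is 11 >= coefficient of y is 11, so allocate the entire budget to x.
Optimal: x = 20, y = 0, value = 220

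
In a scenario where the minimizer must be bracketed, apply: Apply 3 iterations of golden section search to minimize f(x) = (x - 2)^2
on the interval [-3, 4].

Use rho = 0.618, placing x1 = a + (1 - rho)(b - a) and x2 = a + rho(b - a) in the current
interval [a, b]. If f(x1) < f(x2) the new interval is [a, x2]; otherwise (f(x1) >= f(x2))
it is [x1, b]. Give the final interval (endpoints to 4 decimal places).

Golden section search for min of f(x) = (x - 2)^2 on [-3, 4].
Each step: x1 = a + (1 - rho)(b - a), x2 = a + rho(b - a); if f(x1) < f(x2) keep [a, x2], otherwise keep [x1, b].
Step 1: [-3.0000, 4.0000], x1=-0.3260 (f=5.4103), x2=1.3260 (f=0.4543); f(x1) > f(x2) => keep [-0.3260, 4.0000]
Step 2: [-0.3260, 4.0000], x1=1.3265 (f=0.4536), x2=2.3475 (f=0.1207); f(x1) > f(x2) => keep [1.3265, 4.0000]
Step 3: [1.3265, 4.0000], x1=2.3478 (f=0.1210), x2=2.9787 (f=0.9579); f(x1) < f(x2) => keep [1.3265, 2.9787]
Final interval: [1.3265, 2.9787]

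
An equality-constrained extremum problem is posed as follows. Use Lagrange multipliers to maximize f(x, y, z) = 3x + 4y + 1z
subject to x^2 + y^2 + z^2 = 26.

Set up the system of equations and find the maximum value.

Lagrange conditions: 3 = 2*lambda*x, 4 = 2*lambda*y, 1 = 2*lambda*z
So x:3 = y:4 = z:1, i.e. x = 3t, y = 4t, z = 1t
Constraint: t^2*(3^2 + 4^2 + 1^2) = 26
  t^2 * 26 = 26  =>  t = sqrt(1)
Maximum = 3*3t + 4*4t + 1*1t = 26*sqrt(1) = 26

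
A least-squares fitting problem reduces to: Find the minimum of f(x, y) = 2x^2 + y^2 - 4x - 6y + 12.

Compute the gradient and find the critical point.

f(x,y) = 2x^2 + y^2 - 4x - 6y + 12
df/dx = 4x + (-4) = 0  =>  x = 1
df/dy = 2y + (-6) = 0  =>  y = 3
f(1, 3) = 2*(1)^2 + 1*(3)^2 + -4*(1) + -6*(3) + 12 = 1
Hessian is diagonal with entries 4, 2 > 0, so this is a minimum.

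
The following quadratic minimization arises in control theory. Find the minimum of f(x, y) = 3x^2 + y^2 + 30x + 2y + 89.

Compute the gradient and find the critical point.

f(x,y) = 3x^2 + y^2 + 30x + 2y + 89
df/dx = 6x + (30) = 0  =>  x = -5
df/dy = 2y + (2) = 0  =>  y = -1
f(-5, -1) = 3*(-5)^2 + 1*(-1)^2 + 30*(-5) + 2*(-1) + 89 = 13
Hessian is diagonal with entries 6, 2 > 0, so this is a minimum.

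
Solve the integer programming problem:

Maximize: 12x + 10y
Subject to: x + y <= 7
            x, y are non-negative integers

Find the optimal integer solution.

Objective: 12x + 10y, constraint: x + y <= 7
Coefficient of x is 12 >= coefficient of y is 10, so allocate the entire budget to x.
Optimal: x = 7, y = 0, value = 84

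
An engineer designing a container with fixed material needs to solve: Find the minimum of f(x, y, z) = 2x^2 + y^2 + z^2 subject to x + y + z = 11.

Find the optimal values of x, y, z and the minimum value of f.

Using Lagrange multipliers on f = 2x^2 + y^2 + z^2 with constraint x + y + z = 11:
Conditions: 2*2*x = lambda, 2*1*y = lambda, 2*1*z = lambda
So x = lambda/4, y = lambda/2, z = lambda/2
Substituting into constraint: lambda * (5/4) = 11
lambda = 44/5
x = 11/5, y = 22/5, z = 22/5
Minimum value = 242/5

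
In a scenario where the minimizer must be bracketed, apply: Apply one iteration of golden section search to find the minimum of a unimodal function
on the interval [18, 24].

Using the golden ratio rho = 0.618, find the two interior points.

Golden section search on [18, 24].
Golden ratio rho = 0.618 (approx).
Interior points:
  x_1 = 18 + (1-0.618)*6 = 20.2920
  x_2 = 18 + 0.618*6 = 21.7080
Compare f(x_1) and f(x_2) to determine which subinterval to keep.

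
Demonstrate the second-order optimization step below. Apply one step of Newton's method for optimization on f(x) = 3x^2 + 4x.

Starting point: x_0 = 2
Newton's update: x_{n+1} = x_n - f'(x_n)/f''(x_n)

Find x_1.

f(x) = 3x^2 + 4x
f'(x) = 6x + (4), f''(x) = 6
Newton step: x_1 = x_0 - f'(x_0)/f''(x_0)
f'(2) = 16
x_1 = 2 - 16/6 = -2/3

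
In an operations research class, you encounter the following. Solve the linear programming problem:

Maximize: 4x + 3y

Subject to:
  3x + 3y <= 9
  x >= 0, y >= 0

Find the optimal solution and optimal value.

The feasible region has vertices at [(0, 0), (3, 0), (0, 3)].
Checking objective 4x + 3y at each vertex:
  (0, 0): 4*0 + 3*0 = 0
  (3, 0): 4*3 + 3*0 = 12
  (0, 3): 4*0 + 3*3 = 9
Maximum is 12 at (3, 0).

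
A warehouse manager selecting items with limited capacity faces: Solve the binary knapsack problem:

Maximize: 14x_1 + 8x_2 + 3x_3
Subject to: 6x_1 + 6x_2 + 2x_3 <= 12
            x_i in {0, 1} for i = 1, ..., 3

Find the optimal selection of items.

Items: item 1 (v=14, w=6), item 2 (v=8, w=6), item 3 (v=3, w=2)
Capacity: 12
Checking all 8 subsets (w = total weight, v = total value):
  {}: w = 0, v = 0
  {1}: w = 6, v = 14
  {2}: w = 6, v = 8
  {3}: w = 2, v = 3
  {1, 2}: w = 12, v = 22
  {1, 3}: w = 8, v = 17
  {2, 3}: w = 8, v = 11
  {1, 2, 3}: w = 14 > 12, infeasible
Best feasible subset: items [1, 2]
Total weight: 12 <= 12, total value: 22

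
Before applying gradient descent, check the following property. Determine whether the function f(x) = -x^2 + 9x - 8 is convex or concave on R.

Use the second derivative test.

f(x) = -x^2 + 9x - 8
f'(x) = -2x + 9
f''(x) = -2
Since f''(x) = -2 < 0 for all x, f is concave on R.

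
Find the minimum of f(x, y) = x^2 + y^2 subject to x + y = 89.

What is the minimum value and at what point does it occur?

Substitute y = 89 - x into f(x,y) = x^2 + y^2:
g(x) = x^2 + (89 - x)^2 = 2x^2 - 178x + 7921
g'(x) = 4x - 178 = 0  =>  x = 89/2
y = 89 - 89/2 = 89/2
Minimum value = (89/2)^2 + (89/2)^2 = 7921/2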